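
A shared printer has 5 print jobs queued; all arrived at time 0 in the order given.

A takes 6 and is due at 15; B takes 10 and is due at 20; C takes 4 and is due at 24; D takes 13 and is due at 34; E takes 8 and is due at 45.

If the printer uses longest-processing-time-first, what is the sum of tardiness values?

42

LPT (decreasing processing time): D B E A C.
D: 0→13, due 34, tardiness 0
B: 13→23, due 20, tardiness 3
E: 23→31, due 45, tardiness 0
A: 31→37, due 15, tardiness 22
C: 37→41, due 24, tardiness 17
Sum = 0+3+0+22+17 = 42.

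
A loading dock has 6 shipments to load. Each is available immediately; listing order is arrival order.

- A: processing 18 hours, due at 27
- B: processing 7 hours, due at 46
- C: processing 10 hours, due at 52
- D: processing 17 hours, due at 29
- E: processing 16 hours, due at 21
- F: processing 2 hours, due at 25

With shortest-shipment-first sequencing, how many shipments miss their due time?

SPT (increasing processing time): F B C E D A.
F: 0→2, due 25, tardiness 0
B: 2→9, due 46, tardiness 0
C: 9→19, due 52, tardiness 0
E: 19→35, due 21, tardiness 14
D: 35→52, due 29, tardiness 23
A: 52→70, due 27, tardiness 43
Late shipments: 3.

3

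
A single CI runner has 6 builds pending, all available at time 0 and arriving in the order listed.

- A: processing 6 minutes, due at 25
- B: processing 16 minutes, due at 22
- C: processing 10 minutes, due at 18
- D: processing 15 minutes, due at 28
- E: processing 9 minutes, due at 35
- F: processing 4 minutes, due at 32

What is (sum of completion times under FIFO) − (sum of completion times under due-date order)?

FIFO (arrival order): A B C D E F.
A: 0→6
B: 6→22
C: 22→32
D: 32→47
E: 47→56
F: 56→60
Sum = 6+22+32+47+56+60 = 223.
EDD (increasing due date): C B A D F E.
C: 0→10
B: 10→26
A: 26→32
D: 32→47
F: 47→51
E: 51→60
Sum = 10+26+32+47+51+60 = 226.
Difference = 223 − 226 = -3.

-3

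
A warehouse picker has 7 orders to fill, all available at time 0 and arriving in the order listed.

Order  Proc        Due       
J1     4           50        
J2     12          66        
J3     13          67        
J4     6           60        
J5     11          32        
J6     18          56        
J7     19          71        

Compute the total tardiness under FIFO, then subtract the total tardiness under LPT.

-59

FIFO (arrival order): J1 J2 J3 J4 J5 J6 J7.
J1: 0→4, due 50, tardiness 0
J2: 4→16, due 66, tardiness 0
J3: 16→29, due 67, tardiness 0
J4: 29→35, due 60, tardiness 0
J5: 35→46, due 32, tardiness 14
J6: 46→64, due 56, tardiness 8
J7: 64→83, due 71, tardiness 12
Sum = 0+0+0+0+14+8+12 = 34.
LPT (decreasing processing time): J7 J6 J3 J2 J5 J4 J1.
J7: 0→19, due 71, tardiness 0
J6: 19→37, due 56, tardiness 0
J3: 37→50, due 67, tardiness 0
J2: 50→62, due 66, tardiness 0
J5: 62→73, due 32, tardiness 41
J4: 73→79, due 60, tardiness 19
J1: 79→83, due 50, tardiness 33
Sum = 0+0+0+0+41+19+33 = 93.
Difference = 34 − 93 = -59.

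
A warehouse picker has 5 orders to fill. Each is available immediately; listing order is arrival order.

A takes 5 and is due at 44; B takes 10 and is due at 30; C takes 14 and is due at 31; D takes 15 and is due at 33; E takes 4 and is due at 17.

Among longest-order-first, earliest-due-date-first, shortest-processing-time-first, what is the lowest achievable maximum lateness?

LPT (decreasing processing time): D C B A E.
D: 0→15, due 33, lateness -18
C: 15→29, due 31, lateness -2
B: 29→39, due 30, lateness 9
A: 39→44, due 44, lateness 0
E: 44→48, due 17, lateness 31
Maximum = 31.
EDD (increasing due date): E B C D A.
E: 0→4, due 17, lateness -13
B: 4→14, due 30, lateness -16
C: 14→28, due 31, lateness -3
D: 28→43, due 33, lateness 10
A: 43→48, due 44, lateness 4
Maximum = 10.
SPT (increasing processing time): E A B C D.
E: 0→4, due 17, lateness -13
A: 4→9, due 44, lateness -35
B: 9→19, due 30, lateness -11
C: 19→33, due 31, lateness 2
D: 33→48, due 33, lateness 15
Maximum = 15.
LPT 31, EDD 10, SPT 15 → minimum 10.

10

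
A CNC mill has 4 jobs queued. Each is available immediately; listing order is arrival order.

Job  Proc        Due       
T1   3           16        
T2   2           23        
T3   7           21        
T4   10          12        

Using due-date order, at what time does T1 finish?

13

EDD (increasing due date): T4 T1 T3 T2.
T4: 0→10
T1: 10→13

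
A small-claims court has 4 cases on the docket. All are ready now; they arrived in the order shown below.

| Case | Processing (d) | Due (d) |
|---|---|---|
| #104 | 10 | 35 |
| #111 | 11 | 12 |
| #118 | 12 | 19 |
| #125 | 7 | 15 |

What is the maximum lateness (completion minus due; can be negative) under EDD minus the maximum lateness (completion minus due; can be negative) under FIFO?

EDD (increasing due date): #111 #125 #118 #104.
#111: 0→11, due 12, lateness -1
#125: 11→18, due 15, lateness 3
#118: 18→30, due 19, lateness 11
#104: 30→40, due 35, lateness 5
Maximum = 11.
FIFO (arrival order): #104 #111 #118 #125.
#104: 0→10, due 35, lateness -25
#111: 10→21, due 12, lateness 9
#118: 21→33, due 19, lateness 14
#125: 33→40, due 15, lateness 25
Maximum = 25.
Difference = 11 − 25 = -14.

-14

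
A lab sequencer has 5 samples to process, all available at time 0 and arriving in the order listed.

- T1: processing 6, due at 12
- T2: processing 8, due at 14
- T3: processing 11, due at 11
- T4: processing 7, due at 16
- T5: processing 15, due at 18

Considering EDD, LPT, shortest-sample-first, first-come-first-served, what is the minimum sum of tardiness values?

EDD (increasing due date): T3 T1 T2 T4 T5.
T3: 0→11, due 11, tardiness 0
T1: 11→17, due 12, tardiness 5
T2: 17→25, due 14, tardiness 11
T4: 25→32, due 16, tardiness 16
T5: 32→47, due 18, tardiness 29
Sum = 0+5+11+16+29 = 61.
LPT (decreasing processing time): T5 T3 T2 T4 T1.
T5: 0→15, due 18, tardiness 0
T3: 15→26, due 11, tardiness 15
T2: 26→34, due 14, tardiness 20
T4: 34→41, due 16, tardiness 25
T1: 41→47, due 12, tardiness 35
Sum = 0+15+20+25+35 = 95.
SPT (increasing processing time): T1 T4 T2 T3 T5.
T1: 0→6, due 12, tardiness 0
T4: 6→13, due 16, tardiness 0
T2: 13→21, due 14, tardiness 7
T3: 21→32, due 11, tardiness 21
T5: 32→47, due 18, tardiness 29
Sum = 0+0+7+21+29 = 57.
FIFO (arrival order): T1 T2 T3 T4 T5.
T1: 0→6, due 12, tardiness 0
T2: 6→14, due 14, tardiness 0
T3: 14→25, due 11, tardiness 14
T4: 25→32, due 16, tardiness 16
T5: 32→47, due 18, tardiness 29
Sum = 0+0+14+16+29 = 59.
EDD 61, LPT 95, SPT 57, FIFO 59 → minimum 57.

57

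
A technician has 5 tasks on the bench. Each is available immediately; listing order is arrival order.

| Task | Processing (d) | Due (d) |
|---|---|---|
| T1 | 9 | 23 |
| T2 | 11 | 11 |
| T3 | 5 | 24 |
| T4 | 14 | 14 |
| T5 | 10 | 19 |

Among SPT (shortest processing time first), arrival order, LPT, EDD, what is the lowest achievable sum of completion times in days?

127

SPT (increasing processing time): T3 T1 T5 T2 T4.
T3: 0→5
T1: 5→14
T5: 14→24
T2: 24→35
T4: 35→49
Sum = 5+14+24+35+49 = 127.
FIFO (arrival order): T1 T2 T3 T4 T5.
T1: 0→9
T2: 9→20
T3: 20→25
T4: 25→39
T5: 39→49
Sum = 9+20+25+39+49 = 142.
LPT (decreasing processing time): T4 T2 T5 T1 T3.
T4: 0→14
T2: 14→25
T5: 25→35
T1: 35→44
T3: 44→49
Sum = 14+25+35+44+49 = 167.
EDD (increasing due date): T2 T4 T5 T1 T3.
T2: 0→11
T4: 11→25
T5: 25→35
T1: 35→44
T3: 44→49
Sum = 11+25+35+44+49 = 164.
SPT 127, FIFO 142, LPT 167, EDD 164 → minimum 127.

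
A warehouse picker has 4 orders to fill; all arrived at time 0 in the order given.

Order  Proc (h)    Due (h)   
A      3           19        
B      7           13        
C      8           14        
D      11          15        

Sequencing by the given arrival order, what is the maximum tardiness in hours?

FIFO (arrival order): A B C D.
A: 0→3, due 19, tardiness 0
B: 3→10, due 13, tardiness 0
C: 10→18, due 14, tardiness 4
D: 18→29, due 15, tardiness 14
Maximum = 14.

14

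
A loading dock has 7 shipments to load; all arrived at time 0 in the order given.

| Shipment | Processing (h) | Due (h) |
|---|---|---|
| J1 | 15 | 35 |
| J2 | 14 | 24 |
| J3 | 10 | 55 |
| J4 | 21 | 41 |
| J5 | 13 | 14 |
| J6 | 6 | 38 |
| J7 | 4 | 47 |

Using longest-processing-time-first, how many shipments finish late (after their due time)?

6

LPT (decreasing processing time): J4 J1 J2 J5 J3 J6 J7.
J4: 0→21, due 41, tardiness 0
J1: 21→36, due 35, tardiness 1
J2: 36→50, due 24, tardiness 26
J5: 50→63, due 14, tardiness 49
J3: 63→73, due 55, tardiness 18
J6: 73→79, due 38, tardiness 41
J7: 79→83, due 47, tardiness 36
Late shipments: 6.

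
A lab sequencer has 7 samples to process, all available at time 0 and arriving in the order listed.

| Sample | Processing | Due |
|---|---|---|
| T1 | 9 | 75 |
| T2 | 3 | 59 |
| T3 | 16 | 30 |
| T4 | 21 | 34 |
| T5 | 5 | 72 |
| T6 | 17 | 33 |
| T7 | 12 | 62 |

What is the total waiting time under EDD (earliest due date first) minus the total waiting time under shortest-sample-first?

EDD (increasing due date): T3 T6 T4 T2 T7 T5 T1.
T3: waits 0, runs 0→16
T6: waits 16, runs 16→33
T4: waits 33, runs 33→54
T2: waits 54, runs 54→57
T7: waits 57, runs 57→69
T5: waits 69, runs 69→74
T1: waits 74, runs 74→83
Sum = 0+16+33+54+57+69+74 = 303.
SPT (increasing processing time): T2 T5 T1 T7 T3 T6 T4.
T2: waits 0, runs 0→3
T5: waits 3, runs 3→8
T1: waits 8, runs 8→17
T7: waits 17, runs 17→29
T3: waits 29, runs 29→45
T6: waits 45, runs 45→62
T4: waits 62, runs 62→83
Sum = 0+3+8+17+29+45+62 = 164.
Difference = 303 − 164 = 139.

139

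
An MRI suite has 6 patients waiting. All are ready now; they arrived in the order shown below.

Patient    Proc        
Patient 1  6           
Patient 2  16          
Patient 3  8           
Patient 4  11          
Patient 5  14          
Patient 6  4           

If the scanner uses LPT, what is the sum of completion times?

250

LPT (decreasing processing time): Patient 2 Patient 5 Patient 4 Patient 3 Patient 1 Patient 6.
Patient 2: 0→16
Patient 5: 16→30
Patient 4: 30→41
Patient 3: 41→49
Patient 1: 49→55
Patient 6: 55→59
Sum = 16+30+41+49+55+59 = 250.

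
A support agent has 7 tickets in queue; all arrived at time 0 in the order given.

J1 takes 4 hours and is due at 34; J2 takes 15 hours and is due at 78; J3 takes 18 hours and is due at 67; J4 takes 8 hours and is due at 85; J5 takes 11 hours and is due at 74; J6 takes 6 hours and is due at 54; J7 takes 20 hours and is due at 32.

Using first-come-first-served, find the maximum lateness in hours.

FIFO (arrival order): J1 J2 J3 J4 J5 J6 J7.
J1: 0→4, due 34, lateness -30
J2: 4→19, due 78, lateness -59
J3: 19→37, due 67, lateness -30
J4: 37→45, due 85, lateness -40
J5: 45→56, due 74, lateness -18
J6: 56→62, due 54, lateness 8
J7: 62→82, due 32, lateness 50
Maximum = 50.

50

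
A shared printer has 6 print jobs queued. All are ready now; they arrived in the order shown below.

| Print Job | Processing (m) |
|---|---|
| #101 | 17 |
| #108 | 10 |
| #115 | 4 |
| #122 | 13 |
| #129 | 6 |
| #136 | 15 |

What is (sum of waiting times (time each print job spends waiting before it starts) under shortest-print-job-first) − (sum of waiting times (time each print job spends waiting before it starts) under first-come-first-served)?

-54

SPT (increasing processing time): #115 #129 #108 #122 #136 #101.
#115: waits 0, runs 0→4
#129: waits 4, runs 4→10
#108: waits 10, runs 10→20
#122: waits 20, runs 20→33
#136: waits 33, runs 33→48
#101: waits 48, runs 48→65
Sum = 0+4+10+20+33+48 = 115.
FIFO (arrival order): #101 #108 #115 #122 #129 #136.
#101: waits 0, runs 0→17
#108: waits 17, runs 17→27
#115: waits 27, runs 27→31
#122: waits 31, runs 31→44
#129: waits 44, runs 44→50
#136: waits 50, runs 50→65
Sum = 0+17+27+31+44+50 = 169.
Difference = 115 − 169 = -54.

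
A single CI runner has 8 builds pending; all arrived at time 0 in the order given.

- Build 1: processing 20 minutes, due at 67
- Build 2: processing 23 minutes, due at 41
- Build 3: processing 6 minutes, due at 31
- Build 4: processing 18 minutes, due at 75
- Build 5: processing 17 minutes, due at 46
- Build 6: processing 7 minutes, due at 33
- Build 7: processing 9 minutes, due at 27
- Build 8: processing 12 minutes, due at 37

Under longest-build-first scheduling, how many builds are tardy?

LPT (decreasing processing time): Build 2 Build 1 Build 4 Build 5 Build 8 Build 7 Build 6 Build 3.
Build 2: 0→23, due 41, tardiness 0
Build 1: 23→43, due 67, tardiness 0
Build 4: 43→61, due 75, tardiness 0
Build 5: 61→78, due 46, tardiness 32
Build 8: 78→90, due 37, tardiness 53
Build 7: 90→99, due 27, tardiness 72
Build 6: 99→106, due 33, tardiness 73
Build 3: 106→112, due 31, tardiness 81
Late builds: 5.

5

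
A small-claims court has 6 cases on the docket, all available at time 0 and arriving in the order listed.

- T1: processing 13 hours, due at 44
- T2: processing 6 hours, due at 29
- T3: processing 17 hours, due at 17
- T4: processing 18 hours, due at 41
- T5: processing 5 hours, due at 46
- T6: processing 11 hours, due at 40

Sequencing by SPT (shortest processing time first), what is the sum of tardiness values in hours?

SPT (increasing processing time): T5 T2 T6 T1 T3 T4.
T5: 0→5, due 46, tardiness 0
T2: 5→11, due 29, tardiness 0
T6: 11→22, due 40, tardiness 0
T1: 22→35, due 44, tardiness 0
T3: 35→52, due 17, tardiness 35
T4: 52→70, due 41, tardiness 29
Sum = 0+0+0+0+35+29 = 64.

64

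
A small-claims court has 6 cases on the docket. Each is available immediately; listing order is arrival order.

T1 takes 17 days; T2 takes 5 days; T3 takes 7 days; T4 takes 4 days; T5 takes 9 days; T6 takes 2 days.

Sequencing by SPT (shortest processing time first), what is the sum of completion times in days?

SPT (increasing processing time): T6 T4 T2 T3 T5 T1.
T6: 0→2
T4: 2→6
T2: 6→11
T3: 11→18
T5: 18→27
T1: 27→44
Sum = 2+6+11+18+27+44 = 108.

108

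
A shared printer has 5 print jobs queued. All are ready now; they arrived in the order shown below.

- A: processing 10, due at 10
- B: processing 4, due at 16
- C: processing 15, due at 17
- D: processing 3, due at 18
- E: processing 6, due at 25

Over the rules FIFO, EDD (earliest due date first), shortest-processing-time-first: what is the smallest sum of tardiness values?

34

FIFO (arrival order): A B C D E.
A: 0→10, due 10, tardiness 0
B: 10→14, due 16, tardiness 0
C: 14→29, due 17, tardiness 12
D: 29→32, due 18, tardiness 14
E: 32→38, due 25, tardiness 13
Sum = 0+0+12+14+13 = 39.
EDD (increasing due date): A B C D E.
A: 0→10, due 10, tardiness 0
B: 10→14, due 16, tardiness 0
C: 14→29, due 17, tardiness 12
D: 29→32, due 18, tardiness 14
E: 32→38, due 25, tardiness 13
Sum = 0+0+12+14+13 = 39.
SPT (increasing processing time): D B E A C.
D: 0→3, due 18, tardiness 0
B: 3→7, due 16, tardiness 0
E: 7→13, due 25, tardiness 0
A: 13→23, due 10, tardiness 13
C: 23→38, due 17, tardiness 21
Sum = 0+0+0+13+21 = 34.
FIFO 39, EDD 39, SPT 34 → minimum 34.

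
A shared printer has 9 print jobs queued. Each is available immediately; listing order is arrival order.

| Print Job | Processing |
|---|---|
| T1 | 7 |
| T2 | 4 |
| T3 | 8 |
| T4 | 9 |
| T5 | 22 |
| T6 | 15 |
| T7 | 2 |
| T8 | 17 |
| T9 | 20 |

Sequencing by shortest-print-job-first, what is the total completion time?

365

SPT (increasing processing time): T7 T2 T1 T3 T4 T6 T8 T9 T5.
T7: 0→2
T2: 2→6
T1: 6→13
T3: 13→21
T4: 21→30
T6: 30→45
T8: 45→62
T9: 62→82
T5: 82→104
Sum = 2+6+13+21+30+45+62+82+104 = 365.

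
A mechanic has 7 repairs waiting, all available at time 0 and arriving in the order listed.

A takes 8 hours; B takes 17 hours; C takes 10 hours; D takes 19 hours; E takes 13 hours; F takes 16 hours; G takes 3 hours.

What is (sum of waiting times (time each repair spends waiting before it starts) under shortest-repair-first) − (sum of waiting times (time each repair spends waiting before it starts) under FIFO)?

SPT (increasing processing time): G A C E F B D.
G: waits 0, runs 0→3
A: waits 3, runs 3→11
C: waits 11, runs 11→21
E: waits 21, runs 21→34
F: waits 34, runs 34→50
B: waits 50, runs 50→67
D: waits 67, runs 67→86
Sum = 0+3+11+21+34+50+67 = 186.
FIFO (arrival order): A B C D E F G.
A: waits 0, runs 0→8
B: waits 8, runs 8→25
C: waits 25, runs 25→35
D: waits 35, runs 35→54
E: waits 54, runs 54→67
F: waits 67, runs 67→83
G: waits 83, runs 83→86
Sum = 0+8+25+35+54+67+83 = 272.
Difference = 186 − 272 = -86.

-86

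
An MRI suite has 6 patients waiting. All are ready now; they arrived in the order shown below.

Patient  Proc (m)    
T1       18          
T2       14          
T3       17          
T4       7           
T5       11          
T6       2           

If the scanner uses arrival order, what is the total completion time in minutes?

FIFO (arrival order): T1 T2 T3 T4 T5 T6.
T1: 0→18
T2: 18→32
T3: 32→49
T4: 49→56
T5: 56→67
T6: 67→69
Sum = 18+32+49+56+67+69 = 291.

291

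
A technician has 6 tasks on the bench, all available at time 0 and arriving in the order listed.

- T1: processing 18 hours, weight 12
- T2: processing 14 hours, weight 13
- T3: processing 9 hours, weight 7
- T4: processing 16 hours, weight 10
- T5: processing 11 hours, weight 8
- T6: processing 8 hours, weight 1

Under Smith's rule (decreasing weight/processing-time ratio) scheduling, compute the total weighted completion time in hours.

WSPT (decreasing weight/processing-time ratio): T2 T3 T5 T1 T4 T6.
T2: finishes 14, weight 13, w·C = 182
T3: finishes 23, weight 7, w·C = 161
T5: finishes 34, weight 8, w·C = 272
T1: finishes 52, weight 12, w·C = 624
T4: finishes 68, weight 10, w·C = 680
T6: finishes 76, weight 1, w·C = 76
Sum = 182+161+272+624+680+76 = 1995.

1995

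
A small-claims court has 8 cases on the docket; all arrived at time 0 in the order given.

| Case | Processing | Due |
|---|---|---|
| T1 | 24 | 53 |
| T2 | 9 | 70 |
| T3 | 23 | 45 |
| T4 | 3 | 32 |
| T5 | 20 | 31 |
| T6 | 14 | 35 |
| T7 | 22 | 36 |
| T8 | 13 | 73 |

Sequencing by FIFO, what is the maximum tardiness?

FIFO (arrival order): T1 T2 T3 T4 T5 T6 T7 T8.
T1: 0→24, due 53, tardiness 0
T2: 24→33, due 70, tardiness 0
T3: 33→56, due 45, tardiness 11
T4: 56→59, due 32, tardiness 27
T5: 59→79, due 31, tardiness 48
T6: 79→93, due 35, tardiness 58
T7: 93→115, due 36, tardiness 79
T8: 115→128, due 73, tardiness 55
Maximum = 79.

79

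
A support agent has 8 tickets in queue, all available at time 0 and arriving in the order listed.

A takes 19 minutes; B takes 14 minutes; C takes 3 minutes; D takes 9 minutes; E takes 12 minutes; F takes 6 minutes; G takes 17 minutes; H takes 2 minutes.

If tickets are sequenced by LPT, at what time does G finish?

LPT (decreasing processing time): A G B E D F C H.
A: 0→19
G: 19→36

36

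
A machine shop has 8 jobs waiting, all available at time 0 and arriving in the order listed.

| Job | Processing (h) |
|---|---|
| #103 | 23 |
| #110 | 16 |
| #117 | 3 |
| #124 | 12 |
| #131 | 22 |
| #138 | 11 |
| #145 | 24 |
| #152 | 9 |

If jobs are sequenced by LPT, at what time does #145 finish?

24

LPT (decreasing processing time): #145 #103 #131 #110 #124 #138 #152 #117.
#145: 0→24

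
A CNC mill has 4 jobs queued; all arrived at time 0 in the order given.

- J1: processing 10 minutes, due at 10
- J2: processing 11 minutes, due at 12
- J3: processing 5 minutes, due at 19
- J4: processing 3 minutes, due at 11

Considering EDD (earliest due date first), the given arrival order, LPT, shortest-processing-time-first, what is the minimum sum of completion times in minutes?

58

EDD (increasing due date): J1 J4 J2 J3.
J1: 0→10
J4: 10→13
J2: 13→24
J3: 24→29
Sum = 10+13+24+29 = 76.
FIFO (arrival order): J1 J2 J3 J4.
J1: 0→10
J2: 10→21
J3: 21→26
J4: 26→29
Sum = 10+21+26+29 = 86.
LPT (decreasing processing time): J2 J1 J3 J4.
J2: 0→11
J1: 11→21
J3: 21→26
J4: 26→29
Sum = 11+21+26+29 = 87.
SPT (increasing processing time): J4 J3 J1 J2.
J4: 0→3
J3: 3→8
J1: 8→18
J2: 18→29
Sum = 3+8+18+29 = 58.
EDD 76, FIFO 86, LPT 87, SPT 58 → minimum 58.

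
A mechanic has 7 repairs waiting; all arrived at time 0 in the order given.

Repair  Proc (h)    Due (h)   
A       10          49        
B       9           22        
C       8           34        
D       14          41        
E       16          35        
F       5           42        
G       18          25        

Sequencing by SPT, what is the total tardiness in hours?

SPT (increasing processing time): F C B A D E G.
F: 0→5, due 42, tardiness 0
C: 5→13, due 34, tardiness 0
B: 13→22, due 22, tardiness 0
A: 22→32, due 49, tardiness 0
D: 32→46, due 41, tardiness 5
E: 46→62, due 35, tardiness 27
G: 62→80, due 25, tardiness 55
Sum = 0+0+0+0+5+27+55 = 87.

87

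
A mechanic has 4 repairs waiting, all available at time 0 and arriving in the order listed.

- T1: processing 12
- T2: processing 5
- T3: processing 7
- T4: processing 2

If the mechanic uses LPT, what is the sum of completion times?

LPT (decreasing processing time): T1 T3 T2 T4.
T1: 0→12
T3: 12→19
T2: 19→24
T4: 24→26
Sum = 12+19+24+26 = 81.

81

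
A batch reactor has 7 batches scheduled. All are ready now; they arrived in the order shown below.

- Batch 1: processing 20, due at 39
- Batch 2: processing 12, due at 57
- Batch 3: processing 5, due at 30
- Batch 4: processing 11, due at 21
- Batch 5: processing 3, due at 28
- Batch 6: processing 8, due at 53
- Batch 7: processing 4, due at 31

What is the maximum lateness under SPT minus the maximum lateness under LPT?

SPT (increasing processing time): Batch 5 Batch 7 Batch 3 Batch 6 Batch 4 Batch 2 Batch 1.
Batch 5: 0→3, due 28, lateness -25
Batch 7: 3→7, due 31, lateness -24
Batch 3: 7→12, due 30, lateness -18
Batch 6: 12→20, due 53, lateness -33
Batch 4: 20→31, due 21, lateness 10
Batch 2: 31→43, due 57, lateness -14
Batch 1: 43→63, due 39, lateness 24
Maximum = 24.
LPT (decreasing processing time): Batch 1 Batch 2 Batch 4 Batch 6 Batch 3 Batch 7 Batch 5.
Batch 1: 0→20, due 39, lateness -19
Batch 2: 20→32, due 57, lateness -25
Batch 4: 32→43, due 21, lateness 22
Batch 6: 43→51, due 53, lateness -2
Batch 3: 51→56, due 30, lateness 26
Batch 7: 56→60, due 31, lateness 29
Batch 5: 60→63, due 28, lateness 35
Maximum = 35.
Difference = 24 − 35 = -11.

-11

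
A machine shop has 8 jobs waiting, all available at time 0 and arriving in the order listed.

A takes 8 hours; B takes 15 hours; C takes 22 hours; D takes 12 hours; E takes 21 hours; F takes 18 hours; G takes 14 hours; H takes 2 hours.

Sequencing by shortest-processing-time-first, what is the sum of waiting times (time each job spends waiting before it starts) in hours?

SPT (increasing processing time): H A D G B F E C.
H: waits 0, runs 0→2
A: waits 2, runs 2→10
D: waits 10, runs 10→22
G: waits 22, runs 22→36
B: waits 36, runs 36→51
F: waits 51, runs 51→69
E: waits 69, runs 69→90
C: waits 90, runs 90→112
Sum = 0+2+10+22+36+51+69+90 = 280.

280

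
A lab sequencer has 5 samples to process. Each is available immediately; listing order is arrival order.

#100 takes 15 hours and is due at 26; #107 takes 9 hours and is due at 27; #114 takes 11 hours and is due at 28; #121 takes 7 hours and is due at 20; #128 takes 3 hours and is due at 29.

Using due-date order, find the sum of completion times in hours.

147

EDD (increasing due date): #121 #100 #107 #114 #128.
#121: 0→7
#100: 7→22
#107: 22→31
#114: 31→42
#128: 42→45
Sum = 7+22+31+42+45 = 147.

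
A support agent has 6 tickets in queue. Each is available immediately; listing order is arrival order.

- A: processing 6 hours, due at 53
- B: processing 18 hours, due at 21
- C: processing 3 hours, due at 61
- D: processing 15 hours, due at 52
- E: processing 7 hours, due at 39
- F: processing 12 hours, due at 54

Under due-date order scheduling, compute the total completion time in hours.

EDD (increasing due date): B E D A F C.
B: 0→18
E: 18→25
D: 25→40
A: 40→46
F: 46→58
C: 58→61
Sum = 18+25+40+46+58+61 = 248.

248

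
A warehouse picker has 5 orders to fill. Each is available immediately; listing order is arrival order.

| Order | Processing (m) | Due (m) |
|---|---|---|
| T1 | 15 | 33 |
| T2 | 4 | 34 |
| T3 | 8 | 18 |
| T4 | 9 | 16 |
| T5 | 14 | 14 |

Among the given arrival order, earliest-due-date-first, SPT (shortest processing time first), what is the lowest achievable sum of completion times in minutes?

FIFO (arrival order): T1 T2 T3 T4 T5.
T1: 0→15
T2: 15→19
T3: 19→27
T4: 27→36
T5: 36→50
Sum = 15+19+27+36+50 = 147.
EDD (increasing due date): T5 T4 T3 T1 T2.
T5: 0→14
T4: 14→23
T3: 23→31
T1: 31→46
T2: 46→50
Sum = 14+23+31+46+50 = 164.
SPT (increasing processing time): T2 T3 T4 T5 T1.
T2: 0→4
T3: 4→12
T4: 12→21
T5: 21→35
T1: 35→50
Sum = 4+12+21+35+50 = 122.
FIFO 147, EDD 164, SPT 122 → minimum 122.

122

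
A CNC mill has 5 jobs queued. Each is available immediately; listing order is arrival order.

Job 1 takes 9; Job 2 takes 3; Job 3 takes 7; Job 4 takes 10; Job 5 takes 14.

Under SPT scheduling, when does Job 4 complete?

SPT (increasing processing time): Job 2 Job 3 Job 1 Job 4 Job 5.
Job 2: 0→3
Job 3: 3→10
Job 1: 10→19
Job 4: 19→29

29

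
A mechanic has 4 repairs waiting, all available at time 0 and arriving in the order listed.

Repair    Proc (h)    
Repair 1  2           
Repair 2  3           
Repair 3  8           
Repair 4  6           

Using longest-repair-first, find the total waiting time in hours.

LPT (decreasing processing time): Repair 3 Repair 4 Repair 2 Repair 1.
Repair 3: waits 0, runs 0→8
Repair 4: waits 8, runs 8→14
Repair 2: waits 14, runs 14→17
Repair 1: waits 17, runs 17→19
Sum = 0+8+14+17 = 39.

39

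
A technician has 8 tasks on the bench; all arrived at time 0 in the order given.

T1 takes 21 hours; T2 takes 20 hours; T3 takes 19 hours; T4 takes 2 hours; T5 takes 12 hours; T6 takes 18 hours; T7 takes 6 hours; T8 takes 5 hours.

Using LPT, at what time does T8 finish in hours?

101

LPT (decreasing processing time): T1 T2 T3 T6 T5 T7 T8 T4.
T1: 0→21
T2: 21→41
T3: 41→60
T6: 60→78
T5: 78→90
T7: 90→96
T8: 96→101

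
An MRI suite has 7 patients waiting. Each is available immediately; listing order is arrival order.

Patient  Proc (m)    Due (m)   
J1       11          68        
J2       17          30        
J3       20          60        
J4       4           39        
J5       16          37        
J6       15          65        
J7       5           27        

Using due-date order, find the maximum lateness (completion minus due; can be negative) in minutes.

EDD (increasing due date): J7 J2 J5 J4 J3 J6 J1.
J7: 0→5, due 27, lateness -22
J2: 5→22, due 30, lateness -8
J5: 22→38, due 37, lateness 1
J4: 38→42, due 39, lateness 3
J3: 42→62, due 60, lateness 2
J6: 62→77, due 65, lateness 12
J1: 77→88, due 68, lateness 20
Maximum = 20.

20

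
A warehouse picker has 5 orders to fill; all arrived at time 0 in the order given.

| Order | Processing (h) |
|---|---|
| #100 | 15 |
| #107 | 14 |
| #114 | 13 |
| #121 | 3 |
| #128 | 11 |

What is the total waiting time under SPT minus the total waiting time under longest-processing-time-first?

-54

SPT (increasing processing time): #121 #128 #114 #107 #100.
#121: waits 0, runs 0→3
#128: waits 3, runs 3→14
#114: waits 14, runs 14→27
#107: waits 27, runs 27→41
#100: waits 41, runs 41→56
Sum = 0+3+14+27+41 = 85.
LPT (decreasing processing time): #100 #107 #114 #128 #121.
#100: waits 0, runs 0→15
#107: waits 15, runs 15→29
#114: waits 29, runs 29→42
#128: waits 42, runs 42→53
#121: waits 53, runs 53→56
Sum = 0+15+29+42+53 = 139.
Difference = 85 − 139 = -54.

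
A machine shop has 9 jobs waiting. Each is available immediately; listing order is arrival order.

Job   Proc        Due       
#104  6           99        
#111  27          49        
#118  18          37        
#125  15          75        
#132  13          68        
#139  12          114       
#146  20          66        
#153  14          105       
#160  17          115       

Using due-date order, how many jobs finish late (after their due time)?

EDD (increasing due date): #118 #111 #146 #132 #125 #104 #153 #139 #160.
#118: 0→18, due 37, tardiness 0
#111: 18→45, due 49, tardiness 0
#146: 45→65, due 66, tardiness 0
#132: 65→78, due 68, tardiness 10
#125: 78→93, due 75, tardiness 18
#104: 93→99, due 99, tardiness 0
#153: 99→113, due 105, tardiness 8
#139: 113→125, due 114, tardiness 11
#160: 125→142, due 115, tardiness 27
Late jobs: 5.

5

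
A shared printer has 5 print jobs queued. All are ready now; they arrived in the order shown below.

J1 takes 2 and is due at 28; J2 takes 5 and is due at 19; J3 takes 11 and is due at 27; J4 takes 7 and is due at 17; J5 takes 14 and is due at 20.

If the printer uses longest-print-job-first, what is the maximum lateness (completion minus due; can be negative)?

18

LPT (decreasing processing time): J5 J3 J4 J2 J1.
J5: 0→14, due 20, lateness -6
J3: 14→25, due 27, lateness -2
J4: 25→32, due 17, lateness 15
J2: 32→37, due 19, lateness 18
J1: 37→39, due 28, lateness 11
Maximum = 18.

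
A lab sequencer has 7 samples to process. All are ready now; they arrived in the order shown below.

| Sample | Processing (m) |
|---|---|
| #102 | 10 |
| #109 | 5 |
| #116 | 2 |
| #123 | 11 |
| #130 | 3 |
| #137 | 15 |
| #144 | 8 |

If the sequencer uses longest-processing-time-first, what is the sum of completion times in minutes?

LPT (decreasing processing time): #137 #123 #102 #144 #109 #130 #116.
#137: 0→15
#123: 15→26
#102: 26→36
#144: 36→44
#109: 44→49
#130: 49→52
#116: 52→54
Sum = 15+26+36+44+49+52+54 = 276.

276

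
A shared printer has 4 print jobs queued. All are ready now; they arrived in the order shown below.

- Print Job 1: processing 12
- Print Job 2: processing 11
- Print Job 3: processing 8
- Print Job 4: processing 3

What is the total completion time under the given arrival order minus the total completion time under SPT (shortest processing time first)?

FIFO (arrival order): Print Job 1 Print Job 2 Print Job 3 Print Job 4.
Print Job 1: 0→12
Print Job 2: 12→23
Print Job 3: 23→31
Print Job 4: 31→34
Sum = 12+23+31+34 = 100.
SPT (increasing processing time): Print Job 4 Print Job 3 Print Job 2 Print Job 1.
Print Job 4: 0→3
Print Job 3: 3→11
Print Job 2: 11→22
Print Job 1: 22→34
Sum = 3+11+22+34 = 70.
Difference = 100 − 70 = 30.

30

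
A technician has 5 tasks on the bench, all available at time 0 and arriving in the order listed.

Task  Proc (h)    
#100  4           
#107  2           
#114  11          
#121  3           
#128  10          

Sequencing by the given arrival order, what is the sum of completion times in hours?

77

FIFO (arrival order): #100 #107 #114 #121 #128.
#100: 0→4
#107: 4→6
#114: 6→17
#121: 17→20
#128: 20→30
Sum = 4+6+17+20+30 = 77.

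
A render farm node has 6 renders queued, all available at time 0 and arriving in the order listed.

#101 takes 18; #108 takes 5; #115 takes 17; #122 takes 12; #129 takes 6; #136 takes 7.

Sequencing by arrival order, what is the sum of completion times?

256

FIFO (arrival order): #101 #108 #115 #122 #129 #136.
#101: 0→18
#108: 18→23
#115: 23→40
#122: 40→52
#129: 52→58
#136: 58→65
Sum = 18+23+40+52+58+65 = 256.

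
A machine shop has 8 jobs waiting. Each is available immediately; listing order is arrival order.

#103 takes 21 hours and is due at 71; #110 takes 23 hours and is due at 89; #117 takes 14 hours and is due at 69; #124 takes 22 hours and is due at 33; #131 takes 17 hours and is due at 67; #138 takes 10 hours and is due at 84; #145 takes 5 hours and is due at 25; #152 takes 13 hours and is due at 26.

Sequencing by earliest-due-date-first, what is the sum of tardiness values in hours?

84

EDD (increasing due date): #145 #152 #124 #131 #117 #103 #138 #110.
#145: 0→5, due 25, tardiness 0
#152: 5→18, due 26, tardiness 0
#124: 18→40, due 33, tardiness 7
#131: 40→57, due 67, tardiness 0
#117: 57→71, due 69, tardiness 2
#103: 71→92, due 71, tardiness 21
#138: 92→102, due 84, tardiness 18
#110: 102→125, due 89, tardiness 36
Sum = 0+0+7+0+2+21+18+36 = 84.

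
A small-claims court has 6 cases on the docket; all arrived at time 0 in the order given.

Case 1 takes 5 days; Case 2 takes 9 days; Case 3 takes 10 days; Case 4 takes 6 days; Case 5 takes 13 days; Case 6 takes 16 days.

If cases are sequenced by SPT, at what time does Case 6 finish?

59

SPT (increasing processing time): Case 1 Case 4 Case 2 Case 3 Case 5 Case 6.
Case 1: 0→5
Case 4: 5→11
Case 2: 11→20
Case 3: 20→30
Case 5: 30→43
Case 6: 43→59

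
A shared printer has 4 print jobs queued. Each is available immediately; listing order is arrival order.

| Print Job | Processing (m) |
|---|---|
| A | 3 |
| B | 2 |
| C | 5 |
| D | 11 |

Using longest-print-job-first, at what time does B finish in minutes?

21

LPT (decreasing processing time): D C A B.
D: 0→11
C: 11→16
A: 16→19
B: 19→21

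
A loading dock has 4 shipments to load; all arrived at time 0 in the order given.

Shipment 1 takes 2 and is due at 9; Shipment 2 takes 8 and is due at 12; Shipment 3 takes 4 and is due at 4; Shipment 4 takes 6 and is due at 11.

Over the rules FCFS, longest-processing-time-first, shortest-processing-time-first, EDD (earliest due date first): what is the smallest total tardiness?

FIFO (arrival order): Shipment 1 Shipment 2 Shipment 3 Shipment 4.
Shipment 1: 0→2, due 9, tardiness 0
Shipment 2: 2→10, due 12, tardiness 0
Shipment 3: 10→14, due 4, tardiness 10
Shipment 4: 14→20, due 11, tardiness 9
Sum = 0+0+10+9 = 19.
LPT (decreasing processing time): Shipment 2 Shipment 4 Shipment 3 Shipment 1.
Shipment 2: 0→8, due 12, tardiness 0
Shipment 4: 8→14, due 11, tardiness 3
Shipment 3: 14→18, due 4, tardiness 14
Shipment 1: 18→20, due 9, tardiness 11
Sum = 0+3+14+11 = 28.
SPT (increasing processing time): Shipment 1 Shipment 3 Shipment 4 Shipment 2.
Shipment 1: 0→2, due 9, tardiness 0
Shipment 3: 2→6, due 4, tardiness 2
Shipment 4: 6→12, due 11, tardiness 1
Shipment 2: 12→20, due 12, tardiness 8
Sum = 0+2+1+8 = 11.
EDD (increasing due date): Shipment 3 Shipment 1 Shipment 4 Shipment 2.
Shipment 3: 0→4, due 4, tardiness 0
Shipment 1: 4→6, due 9, tardiness 0
Shipment 4: 6→12, due 11, tardiness 1
Shipment 2: 12→20, due 12, tardiness 8
Sum = 0+0+1+8 = 9.
FIFO 19, LPT 28, SPT 11, EDD 9 → minimum 9.

9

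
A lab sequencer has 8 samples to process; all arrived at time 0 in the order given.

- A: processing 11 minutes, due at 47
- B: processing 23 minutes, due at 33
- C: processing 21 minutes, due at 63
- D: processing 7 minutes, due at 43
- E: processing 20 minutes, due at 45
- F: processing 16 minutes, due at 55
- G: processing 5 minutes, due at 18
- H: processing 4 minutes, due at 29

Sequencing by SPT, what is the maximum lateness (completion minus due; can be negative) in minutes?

74

SPT (increasing processing time): H G D A F E C B.
H: 0→4, due 29, lateness -25
G: 4→9, due 18, lateness -9
D: 9→16, due 43, lateness -27
A: 16→27, due 47, lateness -20
F: 27→43, due 55, lateness -12
E: 43→63, due 45, lateness 18
C: 63→84, due 63, lateness 21
B: 84→107, due 33, lateness 74
Maximum = 74.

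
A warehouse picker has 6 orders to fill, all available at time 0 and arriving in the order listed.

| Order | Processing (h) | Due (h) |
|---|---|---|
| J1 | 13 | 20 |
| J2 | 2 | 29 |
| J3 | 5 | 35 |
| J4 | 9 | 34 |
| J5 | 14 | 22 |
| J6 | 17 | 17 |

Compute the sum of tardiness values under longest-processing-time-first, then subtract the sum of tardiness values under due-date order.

11

LPT (decreasing processing time): J6 J5 J1 J4 J3 J2.
J6: 0→17, due 17, tardiness 0
J5: 17→31, due 22, tardiness 9
J1: 31→44, due 20, tardiness 24
J4: 44→53, due 34, tardiness 19
J3: 53→58, due 35, tardiness 23
J2: 58→60, due 29, tardiness 31
Sum = 0+9+24+19+23+31 = 106.
EDD (increasing due date): J6 J1 J5 J2 J4 J3.
J6: 0→17, due 17, tardiness 0
J1: 17→30, due 20, tardiness 10
J5: 30→44, due 22, tardiness 22
J2: 44→46, due 29, tardiness 17
J4: 46→55, due 34, tardiness 21
J3: 55→60, due 35, tardiness 25
Sum = 0+10+22+17+21+25 = 95.
Difference = 106 − 95 = 11.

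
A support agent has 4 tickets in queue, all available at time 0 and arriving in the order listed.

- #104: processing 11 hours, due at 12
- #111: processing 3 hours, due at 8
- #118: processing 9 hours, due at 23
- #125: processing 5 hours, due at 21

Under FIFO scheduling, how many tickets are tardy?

2

FIFO (arrival order): #104 #111 #118 #125.
#104: 0→11, due 12, tardiness 0
#111: 11→14, due 8, tardiness 6
#118: 14→23, due 23, tardiness 0
#125: 23→28, due 21, tardiness 7
Late tickets: 2.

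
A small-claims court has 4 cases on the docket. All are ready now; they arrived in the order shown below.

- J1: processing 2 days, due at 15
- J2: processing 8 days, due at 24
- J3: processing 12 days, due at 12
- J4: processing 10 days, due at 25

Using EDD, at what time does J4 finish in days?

EDD (increasing due date): J3 J1 J2 J4.
J3: 0→12
J1: 12→14
J2: 14→22
J4: 22→32

32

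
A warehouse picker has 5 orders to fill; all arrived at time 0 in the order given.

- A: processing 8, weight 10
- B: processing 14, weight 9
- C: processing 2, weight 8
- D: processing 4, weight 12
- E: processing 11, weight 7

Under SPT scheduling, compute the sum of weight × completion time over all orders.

754

SPT (increasing processing time): C D A E B.
C: finishes 2, weight 8, w·C = 16
D: finishes 6, weight 12, w·C = 72
A: finishes 14, weight 10, w·C = 140
E: finishes 25, weight 7, w·C = 175
B: finishes 39, weight 9, w·C = 351
Sum = 16+72+140+175+351 = 754.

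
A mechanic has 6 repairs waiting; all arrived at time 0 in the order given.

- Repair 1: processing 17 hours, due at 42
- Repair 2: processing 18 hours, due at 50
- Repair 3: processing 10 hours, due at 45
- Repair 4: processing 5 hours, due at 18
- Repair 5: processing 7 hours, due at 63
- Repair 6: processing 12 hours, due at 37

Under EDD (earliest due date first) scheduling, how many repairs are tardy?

EDD (increasing due date): Repair 4 Repair 6 Repair 1 Repair 3 Repair 2 Repair 5.
Repair 4: 0→5, due 18, tardiness 0
Repair 6: 5→17, due 37, tardiness 0
Repair 1: 17→34, due 42, tardiness 0
Repair 3: 34→44, due 45, tardiness 0
Repair 2: 44→62, due 50, tardiness 12
Repair 5: 62→69, due 63, tardiness 6
Late repairs: 2.

2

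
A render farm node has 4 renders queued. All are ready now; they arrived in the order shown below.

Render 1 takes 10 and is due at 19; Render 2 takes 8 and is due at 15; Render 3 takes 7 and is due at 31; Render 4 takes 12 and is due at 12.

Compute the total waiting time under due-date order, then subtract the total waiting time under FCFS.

9

EDD (increasing due date): Render 4 Render 2 Render 1 Render 3.
Render 4: waits 0, runs 0→12
Render 2: waits 12, runs 12→20
Render 1: waits 20, runs 20→30
Render 3: waits 30, runs 30→37
Sum = 0+12+20+30 = 62.
FIFO (arrival order): Render 1 Render 2 Render 3 Render 4.
Render 1: waits 0, runs 0→10
Render 2: waits 10, runs 10→18
Render 3: waits 18, runs 18→25
Render 4: waits 25, runs 25→37
Sum = 0+10+18+25 = 53.
Difference = 62 − 53 = 9.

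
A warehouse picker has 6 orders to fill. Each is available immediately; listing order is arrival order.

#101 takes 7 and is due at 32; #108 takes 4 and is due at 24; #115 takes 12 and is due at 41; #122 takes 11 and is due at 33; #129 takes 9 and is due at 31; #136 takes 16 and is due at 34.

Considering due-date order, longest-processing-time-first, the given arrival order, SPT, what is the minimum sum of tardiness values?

27

EDD (increasing due date): #108 #129 #101 #122 #136 #115.
#108: 0→4, due 24, tardiness 0
#129: 4→13, due 31, tardiness 0
#101: 13→20, due 32, tardiness 0
#122: 20→31, due 33, tardiness 0
#136: 31→47, due 34, tardiness 13
#115: 47→59, due 41, tardiness 18
Sum = 0+0+0+0+13+18 = 31.
LPT (decreasing processing time): #136 #115 #122 #129 #101 #108.
#136: 0→16, due 34, tardiness 0
#115: 16→28, due 41, tardiness 0
#122: 28→39, due 33, tardiness 6
#129: 39→48, due 31, tardiness 17
#101: 48→55, due 32, tardiness 23
#108: 55→59, due 24, tardiness 35
Sum = 0+0+6+17+23+35 = 81.
FIFO (arrival order): #101 #108 #115 #122 #129 #136.
#101: 0→7, due 32, tardiness 0
#108: 7→11, due 24, tardiness 0
#115: 11→23, due 41, tardiness 0
#122: 23→34, due 33, tardiness 1
#129: 34→43, due 31, tardiness 12
#136: 43→59, due 34, tardiness 25
Sum = 0+0+0+1+12+25 = 38.
SPT (increasing processing time): #108 #101 #129 #122 #115 #136.
#108: 0→4, due 24, tardiness 0
#101: 4→11, due 32, tardiness 0
#129: 11→20, due 31, tardiness 0
#122: 20→31, due 33, tardiness 0
#115: 31→43, due 41, tardiness 2
#136: 43→59, due 34, tardiness 25
Sum = 0+0+0+0+2+25 = 27.
EDD 31, LPT 81, FIFO 38, SPT 27 → minimum 27.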